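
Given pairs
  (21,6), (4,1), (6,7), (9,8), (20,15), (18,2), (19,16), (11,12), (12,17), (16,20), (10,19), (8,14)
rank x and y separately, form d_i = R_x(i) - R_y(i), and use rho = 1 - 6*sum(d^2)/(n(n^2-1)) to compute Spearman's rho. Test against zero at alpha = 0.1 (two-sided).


Step 1: Rank x and y separately (midranks; no ties here).
rank(x): 21->12, 4->1, 6->2, 9->4, 20->11, 18->9, 19->10, 11->6, 12->7, 16->8, 10->5, 8->3
rank(y): 6->3, 1->1, 7->4, 8->5, 15->8, 2->2, 16->9, 12->6, 17->10, 20->12, 19->11, 14->7
Step 2: d_i = R_x(i) - R_y(i); compute d_i^2.
  (12-3)^2=81, (1-1)^2=0, (2-4)^2=4, (4-5)^2=1, (11-8)^2=9, (9-2)^2=49, (10-9)^2=1, (6-6)^2=0, (7-10)^2=9, (8-12)^2=16, (5-11)^2=36, (3-7)^2=16
sum(d^2) = 222.
Step 3: rho = 1 - 6*222 / (12*(12^2 - 1)) = 1 - 1332/1716 = 0.223776.
Step 4: Under H0, t = rho * sqrt((n-2)/(1-rho^2)) = 0.7261 ~ t(10).
Step 5: Two-sided p-value from the t-distribution with 10 df = 0.484452.
Step 6: alpha = 0.1. fail to reject H0.

rho = 0.2238, p = 0.484452, fail to reject H0 at alpha = 0.1.


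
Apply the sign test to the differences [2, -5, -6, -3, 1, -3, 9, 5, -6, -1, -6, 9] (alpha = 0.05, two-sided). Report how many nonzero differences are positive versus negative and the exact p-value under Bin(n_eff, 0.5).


Step 1: Discard zero differences. Original n = 12; n_eff = number of nonzero differences = 12.
Nonzero differences (with sign): +2, -5, -6, -3, +1, -3, +9, +5, -6, -1, -6, +9
Step 2: Count signs: positive = 5, negative = 7.
Step 3: Under H0: P(positive) = 0.5, so the number of positives S ~ Bin(12, 0.5).
Step 4: Two-sided exact p-value = sum of Bin(12,0.5) probabilities at or below the observed probability = 0.774414.
Step 5: alpha = 0.05. fail to reject H0.

n_eff = 12, pos = 5, neg = 7, p = 0.774414, fail to reject H0.


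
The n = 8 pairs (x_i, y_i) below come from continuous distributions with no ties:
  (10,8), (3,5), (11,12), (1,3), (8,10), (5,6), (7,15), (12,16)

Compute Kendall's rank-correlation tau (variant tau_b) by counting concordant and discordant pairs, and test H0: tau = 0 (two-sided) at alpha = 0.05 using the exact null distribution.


Step 1: Enumerate the 28 unordered pairs (i,j) with i<j and classify each by sign(x_j-x_i) * sign(y_j-y_i).
  (1,2):dx=-7,dy=-3->C; (1,3):dx=+1,dy=+4->C; (1,4):dx=-9,dy=-5->C; (1,5):dx=-2,dy=+2->D
  (1,6):dx=-5,dy=-2->C; (1,7):dx=-3,dy=+7->D; (1,8):dx=+2,dy=+8->C; (2,3):dx=+8,dy=+7->C
  (2,4):dx=-2,dy=-2->C; (2,5):dx=+5,dy=+5->C; (2,6):dx=+2,dy=+1->C; (2,7):dx=+4,dy=+10->C
  (2,8):dx=+9,dy=+11->C; (3,4):dx=-10,dy=-9->C; (3,5):dx=-3,dy=-2->C; (3,6):dx=-6,dy=-6->C
  (3,7):dx=-4,dy=+3->D; (3,8):dx=+1,dy=+4->C; (4,5):dx=+7,dy=+7->C; (4,6):dx=+4,dy=+3->C
  (4,7):dx=+6,dy=+12->C; (4,8):dx=+11,dy=+13->C; (5,6):dx=-3,dy=-4->C; (5,7):dx=-1,dy=+5->D
  (5,8):dx=+4,dy=+6->C; (6,7):dx=+2,dy=+9->C; (6,8):dx=+7,dy=+10->C; (7,8):dx=+5,dy=+1->C
Step 2: C = 24, D = 4, total pairs = 28.
Step 3: tau = (C - D)/(n(n-1)/2) = (24 - 4)/28 = 0.714286.
Step 4: Exact two-sided p-value (enumerate n! = 40320 permutations of y under H0): p = 0.014137.
Step 5: alpha = 0.05. reject H0.

tau_b = 0.7143 (C=24, D=4), p = 0.014137, reject H0.


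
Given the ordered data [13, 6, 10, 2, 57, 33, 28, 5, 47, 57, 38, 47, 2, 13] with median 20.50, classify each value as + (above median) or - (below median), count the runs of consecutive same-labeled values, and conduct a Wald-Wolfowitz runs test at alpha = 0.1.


Step 1: Compute median = 20.50; label A = above, B = below.
Labels in order: BBBBAAABAAAABB  (n_A = 7, n_B = 7)
Step 2: Count runs R = 5.
Step 3: Under H0 (random ordering), E[R] = 2*n_A*n_B/(n_A+n_B) + 1 = 2*7*7/14 + 1 = 8.0000.
        Var[R] = 2*n_A*n_B*(2*n_A*n_B - n_A - n_B) / ((n_A+n_B)^2 * (n_A+n_B-1)) = 8232/2548 = 3.2308.
        SD[R] = 1.7974.
Step 4: Continuity-corrected z = (R + 0.5 - E[R]) / SD[R] = (5 + 0.5 - 8.0000) / 1.7974 = -1.3909.
Step 5: Two-sided p-value via normal approximation = 2*(1 - Phi(|z|)) = 0.164264.
Step 6: alpha = 0.1. fail to reject H0.

R = 5, z = -1.3909, p = 0.164264, fail to reject H0.


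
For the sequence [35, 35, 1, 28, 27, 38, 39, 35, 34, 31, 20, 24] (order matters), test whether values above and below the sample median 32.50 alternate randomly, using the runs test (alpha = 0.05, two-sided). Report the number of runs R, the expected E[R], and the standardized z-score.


Step 1: Compute median = 32.50; label A = above, B = below.
Labels in order: AABBBAAAABBB  (n_A = 6, n_B = 6)
Step 2: Count runs R = 4.
Step 3: Under H0 (random ordering), E[R] = 2*n_A*n_B/(n_A+n_B) + 1 = 2*6*6/12 + 1 = 7.0000.
        Var[R] = 2*n_A*n_B*(2*n_A*n_B - n_A - n_B) / ((n_A+n_B)^2 * (n_A+n_B-1)) = 4320/1584 = 2.7273.
        SD[R] = 1.6514.
Step 4: Continuity-corrected z = (R + 0.5 - E[R]) / SD[R] = (4 + 0.5 - 7.0000) / 1.6514 = -1.5138.
Step 5: Two-sided p-value via normal approximation = 2*(1 - Phi(|z|)) = 0.130070.
Step 6: alpha = 0.05. fail to reject H0.

R = 4, z = -1.5138, p = 0.130070, fail to reject H0.


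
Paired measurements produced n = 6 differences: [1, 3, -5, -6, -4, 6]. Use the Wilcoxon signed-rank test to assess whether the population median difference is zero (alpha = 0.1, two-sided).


Step 1: Drop any zero differences (none here) and take |d_i|.
|d| = [1, 3, 5, 6, 4, 6]
Step 2: Midrank |d_i| (ties get averaged ranks).
ranks: |1|->1, |3|->2, |5|->4, |6|->5.5, |4|->3, |6|->5.5
Step 3: Attach original signs; sum ranks with positive sign and with negative sign.
W+ = 1 + 2 + 5.5 = 8.5
W- = 4 + 5.5 + 3 = 12.5
(Check: W+ + W- = 21 should equal n(n+1)/2 = 21.)
Step 4: Test statistic W = min(W+, W-) = 8.5.
Step 5: Ties in |d|, so use the tie-corrected normal approximation.
        E[W] = n(n+1)/4 = 6*7/4 = 10.5.
        Tie groups: |d|=6 (t=2); sum(t^3 - t) = 6.
        Var[W] = n(n+1)(2n+1)/24 - sum(t^3-t)/48 = 546/24 - 6/48 = 22.625.
        z = (W - E[W]) / sqrt(Var[W]) = (8.5 - 10.5) / 4.7566 = -0.4205.
        Two-sided p = 2*Phi(z) = 0.674142.
Step 6: alpha = 0.1. fail to reject H0.

W+ = 8.5, W- = 12.5, W = min = 8.5, p = 0.674142, fail to reject H0.


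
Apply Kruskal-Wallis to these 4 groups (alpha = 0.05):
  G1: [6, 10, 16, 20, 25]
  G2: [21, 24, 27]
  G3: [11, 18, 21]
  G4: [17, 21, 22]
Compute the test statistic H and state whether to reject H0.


Step 1: Combine all N = 14 observations and assign midranks.
sorted (value, group, rank): (6,G1,1), (10,G1,2), (11,G3,3), (16,G1,4), (17,G4,5), (18,G3,6), (20,G1,7), (21,G2,9), (21,G3,9), (21,G4,9), (22,G4,11), (24,G2,12), (25,G1,13), (27,G2,14)
Step 2: Sum ranks within each group.
R_1 = 27 (n_1 = 5)
R_2 = 35 (n_2 = 3)
R_3 = 18 (n_3 = 3)
R_4 = 25 (n_4 = 3)
Step 3: H = 12/(N(N+1)) * sum(R_i^2/n_i) - 3(N+1)
     = 12/(14*15) * (27^2/5 + 35^2/3 + 18^2/3 + 25^2/3) - 3*15
     = 0.057143 * 870.467 - 45
     = 4.740952.
Step 4: Ties present; correction factor C = 1 - 24/(14^3 - 14) = 0.991209. Corrected H = 4.740952 / 0.991209 = 4.783001.
Step 5: Under H0, H ~ chi^2(3); p-value = 0.188394.
Step 6: alpha = 0.05. fail to reject H0.

H = 4.7830, df = 3, p = 0.188394, fail to reject H0.


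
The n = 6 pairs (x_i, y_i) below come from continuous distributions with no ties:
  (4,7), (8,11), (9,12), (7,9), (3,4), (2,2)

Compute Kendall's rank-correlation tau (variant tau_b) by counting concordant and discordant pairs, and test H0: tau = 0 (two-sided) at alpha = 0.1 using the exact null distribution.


Step 1: Enumerate the 15 unordered pairs (i,j) with i<j and classify each by sign(x_j-x_i) * sign(y_j-y_i).
  (1,2):dx=+4,dy=+4->C; (1,3):dx=+5,dy=+5->C; (1,4):dx=+3,dy=+2->C; (1,5):dx=-1,dy=-3->C
  (1,6):dx=-2,dy=-5->C; (2,3):dx=+1,dy=+1->C; (2,4):dx=-1,dy=-2->C; (2,5):dx=-5,dy=-7->C
  (2,6):dx=-6,dy=-9->C; (3,4):dx=-2,dy=-3->C; (3,5):dx=-6,dy=-8->C; (3,6):dx=-7,dy=-10->C
  (4,5):dx=-4,dy=-5->C; (4,6):dx=-5,dy=-7->C; (5,6):dx=-1,dy=-2->C
Step 2: C = 15, D = 0, total pairs = 15.
Step 3: tau = (C - D)/(n(n-1)/2) = (15 - 0)/15 = 1.000000.
Step 4: Exact two-sided p-value (enumerate n! = 720 permutations of y under H0): p = 0.002778.
Step 5: alpha = 0.1. reject H0.

tau_b = 1.0000 (C=15, D=0), p = 0.002778, reject H0.


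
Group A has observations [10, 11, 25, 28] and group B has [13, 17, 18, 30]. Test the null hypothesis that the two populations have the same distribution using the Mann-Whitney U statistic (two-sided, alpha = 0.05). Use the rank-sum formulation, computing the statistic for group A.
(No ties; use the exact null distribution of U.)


Step 1: Combine and sort all 8 observations; assign midranks.
sorted (value, group): (10,X), (11,X), (13,Y), (17,Y), (18,Y), (25,X), (28,X), (30,Y)
ranks: 10->1, 11->2, 13->3, 17->4, 18->5, 25->6, 28->7, 30->8
Step 2: Rank sum for X: R1 = 1 + 2 + 6 + 7 = 16.
Step 3: U_X = R1 - n1(n1+1)/2 = 16 - 4*5/2 = 16 - 10 = 6.
       U_Y = n1*n2 - U_X = 16 - 6 = 10.
Step 4: No ties, so the exact null distribution of U (based on enumerating the C(8,4) = 70 equally likely rank assignments) gives the two-sided p-value.
Step 5: p-value = 0.685714; compare to alpha = 0.05. fail to reject H0.

U_X = 6, p = 0.685714, fail to reject H0 at alpha = 0.05.


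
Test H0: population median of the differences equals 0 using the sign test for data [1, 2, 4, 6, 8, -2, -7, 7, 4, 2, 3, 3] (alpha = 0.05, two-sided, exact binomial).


Step 1: Discard zero differences. Original n = 12; n_eff = number of nonzero differences = 12.
Nonzero differences (with sign): +1, +2, +4, +6, +8, -2, -7, +7, +4, +2, +3, +3
Step 2: Count signs: positive = 10, negative = 2.
Step 3: Under H0: P(positive) = 0.5, so the number of positives S ~ Bin(12, 0.5).
Step 4: Two-sided exact p-value = sum of Bin(12,0.5) probabilities at or below the observed probability = 0.038574.
Step 5: alpha = 0.05. reject H0.

n_eff = 12, pos = 10, neg = 2, p = 0.038574, reject H0.


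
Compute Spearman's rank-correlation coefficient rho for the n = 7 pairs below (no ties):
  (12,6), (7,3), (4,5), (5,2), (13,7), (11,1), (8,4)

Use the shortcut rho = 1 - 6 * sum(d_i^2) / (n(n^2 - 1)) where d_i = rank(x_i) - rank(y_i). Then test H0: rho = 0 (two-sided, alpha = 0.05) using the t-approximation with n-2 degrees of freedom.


Step 1: Rank x and y separately (midranks; no ties here).
rank(x): 12->6, 7->3, 4->1, 5->2, 13->7, 11->5, 8->4
rank(y): 6->6, 3->3, 5->5, 2->2, 7->7, 1->1, 4->4
Step 2: d_i = R_x(i) - R_y(i); compute d_i^2.
  (6-6)^2=0, (3-3)^2=0, (1-5)^2=16, (2-2)^2=0, (7-7)^2=0, (5-1)^2=16, (4-4)^2=0
sum(d^2) = 32.
Step 3: rho = 1 - 6*32 / (7*(7^2 - 1)) = 1 - 192/336 = 0.428571.
Step 4: Under H0, t = rho * sqrt((n-2)/(1-rho^2)) = 1.0607 ~ t(5).
Step 5: Two-sided p-value from the t-distribution with 5 df = 0.337368.
Step 6: alpha = 0.05. fail to reject H0.

rho = 0.4286, p = 0.337368, fail to reject H0 at alpha = 0.05.


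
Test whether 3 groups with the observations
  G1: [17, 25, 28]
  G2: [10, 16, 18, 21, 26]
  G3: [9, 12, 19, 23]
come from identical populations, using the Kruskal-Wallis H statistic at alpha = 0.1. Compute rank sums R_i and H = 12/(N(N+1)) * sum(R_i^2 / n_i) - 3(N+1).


Step 1: Combine all N = 12 observations and assign midranks.
sorted (value, group, rank): (9,G3,1), (10,G2,2), (12,G3,3), (16,G2,4), (17,G1,5), (18,G2,6), (19,G3,7), (21,G2,8), (23,G3,9), (25,G1,10), (26,G2,11), (28,G1,12)
Step 2: Sum ranks within each group.
R_1 = 27 (n_1 = 3)
R_2 = 31 (n_2 = 5)
R_3 = 20 (n_3 = 4)
Step 3: H = 12/(N(N+1)) * sum(R_i^2/n_i) - 3(N+1)
     = 12/(12*13) * (27^2/3 + 31^2/5 + 20^2/4) - 3*13
     = 0.076923 * 535.2 - 39
     = 2.169231.
Step 4: No ties, so H is used without correction.
Step 5: Under H0, H ~ chi^2(2); p-value = 0.338032.
Step 6: alpha = 0.1. fail to reject H0.

H = 2.1692, df = 2, p = 0.338032, fail to reject H0.


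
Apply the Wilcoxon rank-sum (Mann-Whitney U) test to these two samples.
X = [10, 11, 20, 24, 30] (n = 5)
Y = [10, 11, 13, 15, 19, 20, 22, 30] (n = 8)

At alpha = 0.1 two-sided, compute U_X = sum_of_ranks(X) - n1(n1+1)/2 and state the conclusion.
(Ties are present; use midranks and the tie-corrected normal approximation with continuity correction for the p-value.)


Step 1: Combine and sort all 13 observations; assign midranks.
sorted (value, group): (10,X), (10,Y), (11,X), (11,Y), (13,Y), (15,Y), (19,Y), (20,X), (20,Y), (22,Y), (24,X), (30,X), (30,Y)
ranks: 10->1.5, 10->1.5, 11->3.5, 11->3.5, 13->5, 15->6, 19->7, 20->8.5, 20->8.5, 22->10, 24->11, 30->12.5, 30->12.5
Step 2: Rank sum for X: R1 = 1.5 + 3.5 + 8.5 + 11 + 12.5 = 37.
Step 3: U_X = R1 - n1(n1+1)/2 = 37 - 5*6/2 = 37 - 15 = 22.
       U_Y = n1*n2 - U_X = 40 - 22 = 18.
Step 4: Ties are present, so use the tie-corrected normal approximation (with continuity correction) for the p-value.
Step 5: p-value = 0.825253; compare to alpha = 0.1. fail to reject H0.

U_X = 22, p = 0.825253, fail to reject H0 at alpha = 0.1.


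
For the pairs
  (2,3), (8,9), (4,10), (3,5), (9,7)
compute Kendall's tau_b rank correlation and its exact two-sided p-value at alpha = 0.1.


Step 1: Enumerate the 10 unordered pairs (i,j) with i<j and classify each by sign(x_j-x_i) * sign(y_j-y_i).
  (1,2):dx=+6,dy=+6->C; (1,3):dx=+2,dy=+7->C; (1,4):dx=+1,dy=+2->C; (1,5):dx=+7,dy=+4->C
  (2,3):dx=-4,dy=+1->D; (2,4):dx=-5,dy=-4->C; (2,5):dx=+1,dy=-2->D; (3,4):dx=-1,dy=-5->C
  (3,5):dx=+5,dy=-3->D; (4,5):dx=+6,dy=+2->C
Step 2: C = 7, D = 3, total pairs = 10.
Step 3: tau = (C - D)/(n(n-1)/2) = (7 - 3)/10 = 0.400000.
Step 4: Exact two-sided p-value (enumerate n! = 120 permutations of y under H0): p = 0.483333.
Step 5: alpha = 0.1. fail to reject H0.

tau_b = 0.4000 (C=7, D=3), p = 0.483333, fail to reject H0.


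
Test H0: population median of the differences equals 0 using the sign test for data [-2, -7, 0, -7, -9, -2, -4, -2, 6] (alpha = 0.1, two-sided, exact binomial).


Step 1: Discard zero differences. Original n = 9; n_eff = number of nonzero differences = 8.
Nonzero differences (with sign): -2, -7, -7, -9, -2, -4, -2, +6
Step 2: Count signs: positive = 1, negative = 7.
Step 3: Under H0: P(positive) = 0.5, so the number of positives S ~ Bin(8, 0.5).
Step 4: Two-sided exact p-value = sum of Bin(8,0.5) probabilities at or below the observed probability = 0.070312.
Step 5: alpha = 0.1. reject H0.

n_eff = 8, pos = 1, neg = 7, p = 0.070312, reject H0.


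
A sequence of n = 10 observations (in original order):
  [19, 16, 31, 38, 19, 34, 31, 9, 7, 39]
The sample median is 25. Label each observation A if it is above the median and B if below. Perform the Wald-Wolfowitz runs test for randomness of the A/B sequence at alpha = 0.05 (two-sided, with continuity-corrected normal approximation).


Step 1: Compute median = 25; label A = above, B = below.
Labels in order: BBAABAABBA  (n_A = 5, n_B = 5)
Step 2: Count runs R = 6.
Step 3: Under H0 (random ordering), E[R] = 2*n_A*n_B/(n_A+n_B) + 1 = 2*5*5/10 + 1 = 6.0000.
        Var[R] = 2*n_A*n_B*(2*n_A*n_B - n_A - n_B) / ((n_A+n_B)^2 * (n_A+n_B-1)) = 2000/900 = 2.2222.
        SD[R] = 1.4907.
Step 4: R = E[R], so z = 0 with no continuity correction.
Step 5: Two-sided p-value via normal approximation = 2*(1 - Phi(|z|)) = 1.000000.
Step 6: alpha = 0.05. fail to reject H0.

R = 6, z = 0.0000, p = 1.000000, fail to reject H0.


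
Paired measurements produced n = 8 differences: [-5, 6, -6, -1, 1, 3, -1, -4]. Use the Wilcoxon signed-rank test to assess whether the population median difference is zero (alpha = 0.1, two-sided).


Step 1: Drop any zero differences (none here) and take |d_i|.
|d| = [5, 6, 6, 1, 1, 3, 1, 4]
Step 2: Midrank |d_i| (ties get averaged ranks).
ranks: |5|->6, |6|->7.5, |6|->7.5, |1|->2, |1|->2, |3|->4, |1|->2, |4|->5
Step 3: Attach original signs; sum ranks with positive sign and with negative sign.
W+ = 7.5 + 2 + 4 = 13.5
W- = 6 + 7.5 + 2 + 2 + 5 = 22.5
(Check: W+ + W- = 36 should equal n(n+1)/2 = 36.)
Step 4: Test statistic W = min(W+, W-) = 13.5.
Step 5: Ties in |d|, so use the tie-corrected normal approximation.
        E[W] = n(n+1)/4 = 8*9/4 = 18.
        Tie groups: |d|=1 (t=3), |d|=6 (t=2); sum(t^3 - t) = 30.
        Var[W] = n(n+1)(2n+1)/24 - sum(t^3-t)/48 = 1224/24 - 30/48 = 50.375.
        z = (W - E[W]) / sqrt(Var[W]) = (13.5 - 18) / 7.0975 = -0.6340.
        Two-sided p = 2*Phi(z) = 0.526066.
Step 6: alpha = 0.1. fail to reject H0.

W+ = 13.5, W- = 22.5, W = min = 13.5, p = 0.526066, fail to reject H0.


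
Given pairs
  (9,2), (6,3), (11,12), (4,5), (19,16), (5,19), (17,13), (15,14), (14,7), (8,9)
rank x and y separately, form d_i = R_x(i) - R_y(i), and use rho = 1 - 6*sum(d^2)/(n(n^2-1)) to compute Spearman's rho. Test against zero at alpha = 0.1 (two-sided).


Step 1: Rank x and y separately (midranks; no ties here).
rank(x): 9->5, 6->3, 11->6, 4->1, 19->10, 5->2, 17->9, 15->8, 14->7, 8->4
rank(y): 2->1, 3->2, 12->6, 5->3, 16->9, 19->10, 13->7, 14->8, 7->4, 9->5
Step 2: d_i = R_x(i) - R_y(i); compute d_i^2.
  (5-1)^2=16, (3-2)^2=1, (6-6)^2=0, (1-3)^2=4, (10-9)^2=1, (2-10)^2=64, (9-7)^2=4, (8-8)^2=0, (7-4)^2=9, (4-5)^2=1
sum(d^2) = 100.
Step 3: rho = 1 - 6*100 / (10*(10^2 - 1)) = 1 - 600/990 = 0.393939.
Step 4: Under H0, t = rho * sqrt((n-2)/(1-rho^2)) = 1.2123 ~ t(8).
Step 5: Two-sided p-value from the t-distribution with 8 df = 0.259998.
Step 6: alpha = 0.1. fail to reject H0.

rho = 0.3939, p = 0.259998, fail to reject H0 at alpha = 0.1.


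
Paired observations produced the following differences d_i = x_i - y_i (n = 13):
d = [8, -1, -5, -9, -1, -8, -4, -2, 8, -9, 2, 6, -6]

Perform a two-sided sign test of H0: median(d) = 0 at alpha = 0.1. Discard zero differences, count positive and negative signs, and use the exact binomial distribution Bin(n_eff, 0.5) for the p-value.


Step 1: Discard zero differences. Original n = 13; n_eff = number of nonzero differences = 13.
Nonzero differences (with sign): +8, -1, -5, -9, -1, -8, -4, -2, +8, -9, +2, +6, -6
Step 2: Count signs: positive = 4, negative = 9.
Step 3: Under H0: P(positive) = 0.5, so the number of positives S ~ Bin(13, 0.5).
Step 4: Two-sided exact p-value = sum of Bin(13,0.5) probabilities at or below the observed probability = 0.266846.
Step 5: alpha = 0.1. fail to reject H0.

n_eff = 13, pos = 4, neg = 9, p = 0.266846, fail to reject H0.


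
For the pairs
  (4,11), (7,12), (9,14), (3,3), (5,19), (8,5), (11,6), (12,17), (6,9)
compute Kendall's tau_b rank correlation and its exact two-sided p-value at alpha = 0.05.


Step 1: Enumerate the 36 unordered pairs (i,j) with i<j and classify each by sign(x_j-x_i) * sign(y_j-y_i).
  (1,2):dx=+3,dy=+1->C; (1,3):dx=+5,dy=+3->C; (1,4):dx=-1,dy=-8->C; (1,5):dx=+1,dy=+8->C
  (1,6):dx=+4,dy=-6->D; (1,7):dx=+7,dy=-5->D; (1,8):dx=+8,dy=+6->C; (1,9):dx=+2,dy=-2->D
  (2,3):dx=+2,dy=+2->C; (2,4):dx=-4,dy=-9->C; (2,5):dx=-2,dy=+7->D; (2,6):dx=+1,dy=-7->D
  (2,7):dx=+4,dy=-6->D; (2,8):dx=+5,dy=+5->C; (2,9):dx=-1,dy=-3->C; (3,4):dx=-6,dy=-11->C
  (3,5):dx=-4,dy=+5->D; (3,6):dx=-1,dy=-9->C; (3,7):dx=+2,dy=-8->D; (3,8):dx=+3,dy=+3->C
  (3,9):dx=-3,dy=-5->C; (4,5):dx=+2,dy=+16->C; (4,6):dx=+5,dy=+2->C; (4,7):dx=+8,dy=+3->C
  (4,8):dx=+9,dy=+14->C; (4,9):dx=+3,dy=+6->C; (5,6):dx=+3,dy=-14->D; (5,7):dx=+6,dy=-13->D
  (5,8):dx=+7,dy=-2->D; (5,9):dx=+1,dy=-10->D; (6,7):dx=+3,dy=+1->C; (6,8):dx=+4,dy=+12->C
  (6,9):dx=-2,dy=+4->D; (7,8):dx=+1,dy=+11->C; (7,9):dx=-5,dy=+3->D; (8,9):dx=-6,dy=-8->C
Step 2: C = 22, D = 14, total pairs = 36.
Step 3: tau = (C - D)/(n(n-1)/2) = (22 - 14)/36 = 0.222222.
Step 4: Exact two-sided p-value (enumerate n! = 362880 permutations of y under H0): p = 0.476709.
Step 5: alpha = 0.05. fail to reject H0.

tau_b = 0.2222 (C=22, D=14), p = 0.476709, fail to reject H0.


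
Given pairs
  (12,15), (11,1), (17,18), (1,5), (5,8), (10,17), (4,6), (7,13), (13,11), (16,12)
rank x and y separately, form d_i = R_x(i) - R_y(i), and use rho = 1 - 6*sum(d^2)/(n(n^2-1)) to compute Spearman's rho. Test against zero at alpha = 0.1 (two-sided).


Step 1: Rank x and y separately (midranks; no ties here).
rank(x): 12->7, 11->6, 17->10, 1->1, 5->3, 10->5, 4->2, 7->4, 13->8, 16->9
rank(y): 15->8, 1->1, 18->10, 5->2, 8->4, 17->9, 6->3, 13->7, 11->5, 12->6
Step 2: d_i = R_x(i) - R_y(i); compute d_i^2.
  (7-8)^2=1, (6-1)^2=25, (10-10)^2=0, (1-2)^2=1, (3-4)^2=1, (5-9)^2=16, (2-3)^2=1, (4-7)^2=9, (8-5)^2=9, (9-6)^2=9
sum(d^2) = 72.
Step 3: rho = 1 - 6*72 / (10*(10^2 - 1)) = 1 - 432/990 = 0.563636.
Step 4: Under H0, t = rho * sqrt((n-2)/(1-rho^2)) = 1.9300 ~ t(8).
Step 5: Two-sided p-value from the t-distribution with 8 df = 0.089724.
Step 6: alpha = 0.1. reject H0.

rho = 0.5636, p = 0.089724, reject H0 at alpha = 0.1.


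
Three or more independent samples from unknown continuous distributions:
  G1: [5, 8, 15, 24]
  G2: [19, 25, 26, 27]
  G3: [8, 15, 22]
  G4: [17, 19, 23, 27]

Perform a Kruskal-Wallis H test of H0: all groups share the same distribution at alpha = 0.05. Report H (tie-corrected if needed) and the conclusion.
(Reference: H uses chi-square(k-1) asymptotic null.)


Step 1: Combine all N = 15 observations and assign midranks.
sorted (value, group, rank): (5,G1,1), (8,G1,2.5), (8,G3,2.5), (15,G1,4.5), (15,G3,4.5), (17,G4,6), (19,G2,7.5), (19,G4,7.5), (22,G3,9), (23,G4,10), (24,G1,11), (25,G2,12), (26,G2,13), (27,G2,14.5), (27,G4,14.5)
Step 2: Sum ranks within each group.
R_1 = 19 (n_1 = 4)
R_2 = 47 (n_2 = 4)
R_3 = 16 (n_3 = 3)
R_4 = 38 (n_4 = 4)
Step 3: H = 12/(N(N+1)) * sum(R_i^2/n_i) - 3(N+1)
     = 12/(15*16) * (19^2/4 + 47^2/4 + 16^2/3 + 38^2/4) - 3*16
     = 0.050000 * 1088.83 - 48
     = 6.441667.
Step 4: Ties present; correction factor C = 1 - 24/(15^3 - 15) = 0.992857. Corrected H = 6.441667 / 0.992857 = 6.488010.
Step 5: Under H0, H ~ chi^2(3); p-value = 0.090137.
Step 6: alpha = 0.05. fail to reject H0.

H = 6.4880, df = 3, p = 0.090137, fail to reject H0.


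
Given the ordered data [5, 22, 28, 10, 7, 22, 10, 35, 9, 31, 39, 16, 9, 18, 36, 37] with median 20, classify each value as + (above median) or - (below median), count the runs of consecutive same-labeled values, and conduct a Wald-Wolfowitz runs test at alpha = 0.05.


Step 1: Compute median = 20; label A = above, B = below.
Labels in order: BAABBABABAABBBAA  (n_A = 8, n_B = 8)
Step 2: Count runs R = 10.
Step 3: Under H0 (random ordering), E[R] = 2*n_A*n_B/(n_A+n_B) + 1 = 2*8*8/16 + 1 = 9.0000.
        Var[R] = 2*n_A*n_B*(2*n_A*n_B - n_A - n_B) / ((n_A+n_B)^2 * (n_A+n_B-1)) = 14336/3840 = 3.7333.
        SD[R] = 1.9322.
Step 4: Continuity-corrected z = (R - 0.5 - E[R]) / SD[R] = (10 - 0.5 - 9.0000) / 1.9322 = 0.2588.
Step 5: Two-sided p-value via normal approximation = 2*(1 - Phi(|z|)) = 0.795809.
Step 6: alpha = 0.05. fail to reject H0.

R = 10, z = 0.2588, p = 0.795809, fail to reject H0.


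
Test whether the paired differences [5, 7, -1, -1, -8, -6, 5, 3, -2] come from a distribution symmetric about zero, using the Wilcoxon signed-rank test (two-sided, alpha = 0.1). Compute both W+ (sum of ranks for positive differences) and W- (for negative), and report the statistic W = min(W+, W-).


Step 1: Drop any zero differences (none here) and take |d_i|.
|d| = [5, 7, 1, 1, 8, 6, 5, 3, 2]
Step 2: Midrank |d_i| (ties get averaged ranks).
ranks: |5|->5.5, |7|->8, |1|->1.5, |1|->1.5, |8|->9, |6|->7, |5|->5.5, |3|->4, |2|->3
Step 3: Attach original signs; sum ranks with positive sign and with negative sign.
W+ = 5.5 + 8 + 5.5 + 4 = 23
W- = 1.5 + 1.5 + 9 + 7 + 3 = 22
(Check: W+ + W- = 45 should equal n(n+1)/2 = 45.)
Step 4: Test statistic W = min(W+, W-) = 22.
Step 5: Ties in |d|, so use the tie-corrected normal approximation.
        E[W] = n(n+1)/4 = 9*10/4 = 22.5.
        Tie groups: |d|=1 (t=2), |d|=5 (t=2); sum(t^3 - t) = 12.
        Var[W] = n(n+1)(2n+1)/24 - sum(t^3-t)/48 = 1710/24 - 12/48 = 71.
        z = (W - E[W]) / sqrt(Var[W]) = (22 - 22.5) / 8.4261 = -0.0593.
        Two-sided p = 2*Phi(z) = 0.952682.
Step 6: alpha = 0.1. fail to reject H0.

W+ = 23, W- = 22, W = min = 22, p = 0.952682, fail to reject H0.


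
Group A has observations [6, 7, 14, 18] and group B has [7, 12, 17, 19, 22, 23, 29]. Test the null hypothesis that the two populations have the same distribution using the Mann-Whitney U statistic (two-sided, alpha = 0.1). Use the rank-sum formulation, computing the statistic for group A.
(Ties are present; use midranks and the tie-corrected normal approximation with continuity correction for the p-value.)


Step 1: Combine and sort all 11 observations; assign midranks.
sorted (value, group): (6,X), (7,X), (7,Y), (12,Y), (14,X), (17,Y), (18,X), (19,Y), (22,Y), (23,Y), (29,Y)
ranks: 6->1, 7->2.5, 7->2.5, 12->4, 14->5, 17->6, 18->7, 19->8, 22->9, 23->10, 29->11
Step 2: Rank sum for X: R1 = 1 + 2.5 + 5 + 7 = 15.5.
Step 3: U_X = R1 - n1(n1+1)/2 = 15.5 - 4*5/2 = 15.5 - 10 = 5.5.
       U_Y = n1*n2 - U_X = 28 - 5.5 = 22.5.
Step 4: Ties are present, so use the tie-corrected normal approximation (with continuity correction) for the p-value.
Step 5: p-value = 0.129695; compare to alpha = 0.1. fail to reject H0.

U_X = 5.5, p = 0.129695, fail to reject H0 at alpha = 0.1.


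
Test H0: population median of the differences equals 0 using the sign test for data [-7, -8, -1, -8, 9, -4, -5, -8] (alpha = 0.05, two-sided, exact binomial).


Step 1: Discard zero differences. Original n = 8; n_eff = number of nonzero differences = 8.
Nonzero differences (with sign): -7, -8, -1, -8, +9, -4, -5, -8
Step 2: Count signs: positive = 1, negative = 7.
Step 3: Under H0: P(positive) = 0.5, so the number of positives S ~ Bin(8, 0.5).
Step 4: Two-sided exact p-value = sum of Bin(8,0.5) probabilities at or below the observed probability = 0.070312.
Step 5: alpha = 0.05. fail to reject H0.

n_eff = 8, pos = 1, neg = 7, p = 0.070312, fail to reject H0.


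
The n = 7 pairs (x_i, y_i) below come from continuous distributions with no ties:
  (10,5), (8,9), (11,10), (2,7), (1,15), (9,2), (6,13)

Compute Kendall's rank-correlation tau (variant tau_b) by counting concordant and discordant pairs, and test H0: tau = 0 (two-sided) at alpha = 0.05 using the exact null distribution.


Step 1: Enumerate the 21 unordered pairs (i,j) with i<j and classify each by sign(x_j-x_i) * sign(y_j-y_i).
  (1,2):dx=-2,dy=+4->D; (1,3):dx=+1,dy=+5->C; (1,4):dx=-8,dy=+2->D; (1,5):dx=-9,dy=+10->D
  (1,6):dx=-1,dy=-3->C; (1,7):dx=-4,dy=+8->D; (2,3):dx=+3,dy=+1->C; (2,4):dx=-6,dy=-2->C
  (2,5):dx=-7,dy=+6->D; (2,6):dx=+1,dy=-7->D; (2,7):dx=-2,dy=+4->D; (3,4):dx=-9,dy=-3->C
  (3,5):dx=-10,dy=+5->D; (3,6):dx=-2,dy=-8->C; (3,7):dx=-5,dy=+3->D; (4,5):dx=-1,dy=+8->D
  (4,6):dx=+7,dy=-5->D; (4,7):dx=+4,dy=+6->C; (5,6):dx=+8,dy=-13->D; (5,7):dx=+5,dy=-2->D
  (6,7):dx=-3,dy=+11->D
Step 2: C = 7, D = 14, total pairs = 21.
Step 3: tau = (C - D)/(n(n-1)/2) = (7 - 14)/21 = -0.333333.
Step 4: Exact two-sided p-value (enumerate n! = 5040 permutations of y under H0): p = 0.381349.
Step 5: alpha = 0.05. fail to reject H0.

tau_b = -0.3333 (C=7, D=14), p = 0.381349, fail to reject H0.


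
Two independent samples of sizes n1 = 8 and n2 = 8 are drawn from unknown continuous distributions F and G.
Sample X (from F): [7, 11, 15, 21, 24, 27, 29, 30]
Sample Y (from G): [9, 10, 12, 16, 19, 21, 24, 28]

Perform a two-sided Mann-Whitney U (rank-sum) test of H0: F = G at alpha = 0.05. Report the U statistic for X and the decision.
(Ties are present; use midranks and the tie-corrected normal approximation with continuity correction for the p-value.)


Step 1: Combine and sort all 16 observations; assign midranks.
sorted (value, group): (7,X), (9,Y), (10,Y), (11,X), (12,Y), (15,X), (16,Y), (19,Y), (21,X), (21,Y), (24,X), (24,Y), (27,X), (28,Y), (29,X), (30,X)
ranks: 7->1, 9->2, 10->3, 11->4, 12->5, 15->6, 16->7, 19->8, 21->9.5, 21->9.5, 24->11.5, 24->11.5, 27->13, 28->14, 29->15, 30->16
Step 2: Rank sum for X: R1 = 1 + 4 + 6 + 9.5 + 11.5 + 13 + 15 + 16 = 76.
Step 3: U_X = R1 - n1(n1+1)/2 = 76 - 8*9/2 = 76 - 36 = 40.
       U_Y = n1*n2 - U_X = 64 - 40 = 24.
Step 4: Ties are present, so use the tie-corrected normal approximation (with continuity correction) for the p-value.
Step 5: p-value = 0.430218; compare to alpha = 0.05. fail to reject H0.

U_X = 40, p = 0.430218, fail to reject H0 at alpha = 0.05.


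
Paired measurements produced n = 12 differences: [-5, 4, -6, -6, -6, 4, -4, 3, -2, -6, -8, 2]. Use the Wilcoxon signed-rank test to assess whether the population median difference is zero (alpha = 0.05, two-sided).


Step 1: Drop any zero differences (none here) and take |d_i|.
|d| = [5, 4, 6, 6, 6, 4, 4, 3, 2, 6, 8, 2]
Step 2: Midrank |d_i| (ties get averaged ranks).
ranks: |5|->7, |4|->5, |6|->9.5, |6|->9.5, |6|->9.5, |4|->5, |4|->5, |3|->3, |2|->1.5, |6|->9.5, |8|->12, |2|->1.5
Step 3: Attach original signs; sum ranks with positive sign and with negative sign.
W+ = 5 + 5 + 3 + 1.5 = 14.5
W- = 7 + 9.5 + 9.5 + 9.5 + 5 + 1.5 + 9.5 + 12 = 63.5
(Check: W+ + W- = 78 should equal n(n+1)/2 = 78.)
Step 4: Test statistic W = min(W+, W-) = 14.5.
Step 5: Ties in |d|, so use the tie-corrected normal approximation.
        E[W] = n(n+1)/4 = 12*13/4 = 39.
        Tie groups: |d|=2 (t=2), |d|=4 (t=3), |d|=6 (t=4); sum(t^3 - t) = 90.
        Var[W] = n(n+1)(2n+1)/24 - sum(t^3-t)/48 = 3900/24 - 90/48 = 160.625.
        z = (W - E[W]) / sqrt(Var[W]) = (14.5 - 39) / 12.6738 = -1.9331.
        Two-sided p = 2*Phi(z) = 0.053221.
Step 6: alpha = 0.05. fail to reject H0.

W+ = 14.5, W- = 63.5, W = min = 14.5, p = 0.053221, fail to reject H0.


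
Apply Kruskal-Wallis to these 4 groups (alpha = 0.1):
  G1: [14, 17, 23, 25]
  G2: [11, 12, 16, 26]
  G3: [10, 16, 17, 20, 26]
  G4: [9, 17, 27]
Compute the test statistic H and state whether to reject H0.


Step 1: Combine all N = 16 observations and assign midranks.
sorted (value, group, rank): (9,G4,1), (10,G3,2), (11,G2,3), (12,G2,4), (14,G1,5), (16,G2,6.5), (16,G3,6.5), (17,G1,9), (17,G3,9), (17,G4,9), (20,G3,11), (23,G1,12), (25,G1,13), (26,G2,14.5), (26,G3,14.5), (27,G4,16)
Step 2: Sum ranks within each group.
R_1 = 39 (n_1 = 4)
R_2 = 28 (n_2 = 4)
R_3 = 43 (n_3 = 5)
R_4 = 26 (n_4 = 3)
Step 3: H = 12/(N(N+1)) * sum(R_i^2/n_i) - 3(N+1)
     = 12/(16*17) * (39^2/4 + 28^2/4 + 43^2/5 + 26^2/3) - 3*17
     = 0.044118 * 1171.38 - 51
     = 0.678676.
Step 4: Ties present; correction factor C = 1 - 36/(16^3 - 16) = 0.991176. Corrected H = 0.678676 / 0.991176 = 0.684718.
Step 5: Under H0, H ~ chi^2(3); p-value = 0.876792.
Step 6: alpha = 0.1. fail to reject H0.

H = 0.6847, df = 3, p = 0.876792, fail to reject H0.


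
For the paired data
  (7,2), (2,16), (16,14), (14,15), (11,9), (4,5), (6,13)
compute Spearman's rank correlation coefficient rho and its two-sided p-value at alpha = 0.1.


Step 1: Rank x and y separately (midranks; no ties here).
rank(x): 7->4, 2->1, 16->7, 14->6, 11->5, 4->2, 6->3
rank(y): 2->1, 16->7, 14->5, 15->6, 9->3, 5->2, 13->4
Step 2: d_i = R_x(i) - R_y(i); compute d_i^2.
  (4-1)^2=9, (1-7)^2=36, (7-5)^2=4, (6-6)^2=0, (5-3)^2=4, (2-2)^2=0, (3-4)^2=1
sum(d^2) = 54.
Step 3: rho = 1 - 6*54 / (7*(7^2 - 1)) = 1 - 324/336 = 0.035714.
Step 4: Under H0, t = rho * sqrt((n-2)/(1-rho^2)) = 0.0799 ~ t(5).
Step 5: Two-sided p-value from the t-distribution with 5 df = 0.939408.
Step 6: alpha = 0.1. fail to reject H0.

rho = 0.0357, p = 0.939408, fail to reject H0 at alpha = 0.1.


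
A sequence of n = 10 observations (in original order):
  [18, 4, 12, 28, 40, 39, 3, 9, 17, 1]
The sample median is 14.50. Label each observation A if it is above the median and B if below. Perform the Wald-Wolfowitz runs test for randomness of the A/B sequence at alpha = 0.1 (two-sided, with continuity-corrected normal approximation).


Step 1: Compute median = 14.50; label A = above, B = below.
Labels in order: ABBAAABBAB  (n_A = 5, n_B = 5)
Step 2: Count runs R = 6.
Step 3: Under H0 (random ordering), E[R] = 2*n_A*n_B/(n_A+n_B) + 1 = 2*5*5/10 + 1 = 6.0000.
        Var[R] = 2*n_A*n_B*(2*n_A*n_B - n_A - n_B) / ((n_A+n_B)^2 * (n_A+n_B-1)) = 2000/900 = 2.2222.
        SD[R] = 1.4907.
Step 4: R = E[R], so z = 0 with no continuity correction.
Step 5: Two-sided p-value via normal approximation = 2*(1 - Phi(|z|)) = 1.000000.
Step 6: alpha = 0.1. fail to reject H0.

R = 6, z = 0.0000, p = 1.000000, fail to reject H0.


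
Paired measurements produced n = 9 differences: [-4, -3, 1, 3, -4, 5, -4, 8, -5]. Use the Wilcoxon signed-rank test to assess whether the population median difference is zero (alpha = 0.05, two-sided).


Step 1: Drop any zero differences (none here) and take |d_i|.
|d| = [4, 3, 1, 3, 4, 5, 4, 8, 5]
Step 2: Midrank |d_i| (ties get averaged ranks).
ranks: |4|->5, |3|->2.5, |1|->1, |3|->2.5, |4|->5, |5|->7.5, |4|->5, |8|->9, |5|->7.5
Step 3: Attach original signs; sum ranks with positive sign and with negative sign.
W+ = 1 + 2.5 + 7.5 + 9 = 20
W- = 5 + 2.5 + 5 + 5 + 7.5 = 25
(Check: W+ + W- = 45 should equal n(n+1)/2 = 45.)
Step 4: Test statistic W = min(W+, W-) = 20.
Step 5: Ties in |d|, so use the tie-corrected normal approximation.
        E[W] = n(n+1)/4 = 9*10/4 = 22.5.
        Tie groups: |d|=3 (t=2), |d|=4 (t=3), |d|=5 (t=2); sum(t^3 - t) = 36.
        Var[W] = n(n+1)(2n+1)/24 - sum(t^3-t)/48 = 1710/24 - 36/48 = 70.5.
        z = (W - E[W]) / sqrt(Var[W]) = (20 - 22.5) / 8.3964 = -0.2977.
        Two-sided p = 2*Phi(z) = 0.765897.
Step 6: alpha = 0.05. fail to reject H0.

W+ = 20, W- = 25, W = min = 20, p = 0.765897, fail to reject H0.


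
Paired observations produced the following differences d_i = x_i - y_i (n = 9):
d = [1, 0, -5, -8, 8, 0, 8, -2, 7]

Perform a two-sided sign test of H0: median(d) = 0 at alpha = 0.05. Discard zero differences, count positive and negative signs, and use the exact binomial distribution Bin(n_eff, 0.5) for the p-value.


Step 1: Discard zero differences. Original n = 9; n_eff = number of nonzero differences = 7.
Nonzero differences (with sign): +1, -5, -8, +8, +8, -2, +7
Step 2: Count signs: positive = 4, negative = 3.
Step 3: Under H0: P(positive) = 0.5, so the number of positives S ~ Bin(7, 0.5).
Step 4: Two-sided exact p-value = sum of Bin(7,0.5) probabilities at or below the observed probability = 1.000000.
Step 5: alpha = 0.05. fail to reject H0.

n_eff = 7, pos = 4, neg = 3, p = 1.000000, fail to reject H0.


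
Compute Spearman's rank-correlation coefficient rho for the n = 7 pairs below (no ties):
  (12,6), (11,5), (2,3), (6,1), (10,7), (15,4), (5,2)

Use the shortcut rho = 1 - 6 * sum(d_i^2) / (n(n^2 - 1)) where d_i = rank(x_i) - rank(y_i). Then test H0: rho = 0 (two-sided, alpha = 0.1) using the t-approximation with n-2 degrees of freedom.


Step 1: Rank x and y separately (midranks; no ties here).
rank(x): 12->6, 11->5, 2->1, 6->3, 10->4, 15->7, 5->2
rank(y): 6->6, 5->5, 3->3, 1->1, 7->7, 4->4, 2->2
Step 2: d_i = R_x(i) - R_y(i); compute d_i^2.
  (6-6)^2=0, (5-5)^2=0, (1-3)^2=4, (3-1)^2=4, (4-7)^2=9, (7-4)^2=9, (2-2)^2=0
sum(d^2) = 26.
Step 3: rho = 1 - 6*26 / (7*(7^2 - 1)) = 1 - 156/336 = 0.535714.
Step 4: Under H0, t = rho * sqrt((n-2)/(1-rho^2)) = 1.4186 ~ t(5).
Step 5: Two-sided p-value from the t-distribution with 5 df = 0.215217.
Step 6: alpha = 0.1. fail to reject H0.

rho = 0.5357, p = 0.215217, fail to reject H0 at alpha = 0.1.


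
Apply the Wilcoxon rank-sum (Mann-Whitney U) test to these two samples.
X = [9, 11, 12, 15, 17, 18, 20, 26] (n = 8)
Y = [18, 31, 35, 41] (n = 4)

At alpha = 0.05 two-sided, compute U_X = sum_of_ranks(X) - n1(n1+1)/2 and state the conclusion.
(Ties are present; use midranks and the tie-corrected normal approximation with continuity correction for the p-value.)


Step 1: Combine and sort all 12 observations; assign midranks.
sorted (value, group): (9,X), (11,X), (12,X), (15,X), (17,X), (18,X), (18,Y), (20,X), (26,X), (31,Y), (35,Y), (41,Y)
ranks: 9->1, 11->2, 12->3, 15->4, 17->5, 18->6.5, 18->6.5, 20->8, 26->9, 31->10, 35->11, 41->12
Step 2: Rank sum for X: R1 = 1 + 2 + 3 + 4 + 5 + 6.5 + 8 + 9 = 38.5.
Step 3: U_X = R1 - n1(n1+1)/2 = 38.5 - 8*9/2 = 38.5 - 36 = 2.5.
       U_Y = n1*n2 - U_X = 32 - 2.5 = 29.5.
Step 4: Ties are present, so use the tie-corrected normal approximation (with continuity correction) for the p-value.
Step 5: p-value = 0.026980; compare to alpha = 0.05. reject H0.

U_X = 2.5, p = 0.026980, reject H0 at alpha = 0.05.


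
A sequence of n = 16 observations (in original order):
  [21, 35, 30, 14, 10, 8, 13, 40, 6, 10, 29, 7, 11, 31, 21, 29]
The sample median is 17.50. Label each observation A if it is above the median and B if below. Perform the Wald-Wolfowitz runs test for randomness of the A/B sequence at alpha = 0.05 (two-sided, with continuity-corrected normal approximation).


Step 1: Compute median = 17.50; label A = above, B = below.
Labels in order: AAABBBBABBABBAAA  (n_A = 8, n_B = 8)
Step 2: Count runs R = 7.
Step 3: Under H0 (random ordering), E[R] = 2*n_A*n_B/(n_A+n_B) + 1 = 2*8*8/16 + 1 = 9.0000.
        Var[R] = 2*n_A*n_B*(2*n_A*n_B - n_A - n_B) / ((n_A+n_B)^2 * (n_A+n_B-1)) = 14336/3840 = 3.7333.
        SD[R] = 1.9322.
Step 4: Continuity-corrected z = (R + 0.5 - E[R]) / SD[R] = (7 + 0.5 - 9.0000) / 1.9322 = -0.7763.
Step 5: Two-sided p-value via normal approximation = 2*(1 - Phi(|z|)) = 0.437558.
Step 6: alpha = 0.05. fail to reject H0.

R = 7, z = -0.7763, p = 0.437558, fail to reject H0.


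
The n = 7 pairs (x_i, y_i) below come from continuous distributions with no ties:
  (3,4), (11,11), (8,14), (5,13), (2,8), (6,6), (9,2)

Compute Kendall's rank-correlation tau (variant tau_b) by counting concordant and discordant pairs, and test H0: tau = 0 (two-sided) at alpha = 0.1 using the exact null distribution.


Step 1: Enumerate the 21 unordered pairs (i,j) with i<j and classify each by sign(x_j-x_i) * sign(y_j-y_i).
  (1,2):dx=+8,dy=+7->C; (1,3):dx=+5,dy=+10->C; (1,4):dx=+2,dy=+9->C; (1,5):dx=-1,dy=+4->D
  (1,6):dx=+3,dy=+2->C; (1,7):dx=+6,dy=-2->D; (2,3):dx=-3,dy=+3->D; (2,4):dx=-6,dy=+2->D
  (2,5):dx=-9,dy=-3->C; (2,6):dx=-5,dy=-5->C; (2,7):dx=-2,dy=-9->C; (3,4):dx=-3,dy=-1->C
  (3,5):dx=-6,dy=-6->C; (3,6):dx=-2,dy=-8->C; (3,7):dx=+1,dy=-12->D; (4,5):dx=-3,dy=-5->C
  (4,6):dx=+1,dy=-7->D; (4,7):dx=+4,dy=-11->D; (5,6):dx=+4,dy=-2->D; (5,7):dx=+7,dy=-6->D
  (6,7):dx=+3,dy=-4->D
Step 2: C = 11, D = 10, total pairs = 21.
Step 3: tau = (C - D)/(n(n-1)/2) = (11 - 10)/21 = 0.047619.
Step 4: Exact two-sided p-value (enumerate n! = 5040 permutations of y under H0): p = 1.000000.
Step 5: alpha = 0.1. fail to reject H0.

tau_b = 0.0476 (C=11, D=10), p = 1.000000, fail to reject H0.


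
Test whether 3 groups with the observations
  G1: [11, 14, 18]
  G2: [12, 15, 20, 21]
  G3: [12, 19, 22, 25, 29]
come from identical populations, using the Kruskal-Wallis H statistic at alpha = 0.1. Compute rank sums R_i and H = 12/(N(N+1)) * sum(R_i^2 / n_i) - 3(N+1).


Step 1: Combine all N = 12 observations and assign midranks.
sorted (value, group, rank): (11,G1,1), (12,G2,2.5), (12,G3,2.5), (14,G1,4), (15,G2,5), (18,G1,6), (19,G3,7), (20,G2,8), (21,G2,9), (22,G3,10), (25,G3,11), (29,G3,12)
Step 2: Sum ranks within each group.
R_1 = 11 (n_1 = 3)
R_2 = 24.5 (n_2 = 4)
R_3 = 42.5 (n_3 = 5)
Step 3: H = 12/(N(N+1)) * sum(R_i^2/n_i) - 3(N+1)
     = 12/(12*13) * (11^2/3 + 24.5^2/4 + 42.5^2/5) - 3*13
     = 0.076923 * 551.646 - 39
     = 3.434295.
Step 4: Ties present; correction factor C = 1 - 6/(12^3 - 12) = 0.996503. Corrected H = 3.434295 / 0.996503 = 3.446345.
Step 5: Under H0, H ~ chi^2(2); p-value = 0.178499.
Step 6: alpha = 0.1. fail to reject H0.

H = 3.4463, df = 2, p = 0.178499, fail to reject H0.


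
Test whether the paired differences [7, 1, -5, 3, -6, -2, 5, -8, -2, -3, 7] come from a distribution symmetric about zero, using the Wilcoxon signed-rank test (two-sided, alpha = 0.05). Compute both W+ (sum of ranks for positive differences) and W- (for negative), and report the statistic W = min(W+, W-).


Step 1: Drop any zero differences (none here) and take |d_i|.
|d| = [7, 1, 5, 3, 6, 2, 5, 8, 2, 3, 7]
Step 2: Midrank |d_i| (ties get averaged ranks).
ranks: |7|->9.5, |1|->1, |5|->6.5, |3|->4.5, |6|->8, |2|->2.5, |5|->6.5, |8|->11, |2|->2.5, |3|->4.5, |7|->9.5
Step 3: Attach original signs; sum ranks with positive sign and with negative sign.
W+ = 9.5 + 1 + 4.5 + 6.5 + 9.5 = 31
W- = 6.5 + 8 + 2.5 + 11 + 2.5 + 4.5 = 35
(Check: W+ + W- = 66 should equal n(n+1)/2 = 66.)
Step 4: Test statistic W = min(W+, W-) = 31.
Step 5: Ties in |d|, so use the tie-corrected normal approximation.
        E[W] = n(n+1)/4 = 11*12/4 = 33.
        Tie groups: |d|=2 (t=2), |d|=3 (t=2), |d|=5 (t=2), |d|=7 (t=2); sum(t^3 - t) = 24.
        Var[W] = n(n+1)(2n+1)/24 - sum(t^3-t)/48 = 3036/24 - 24/48 = 126.
        z = (W - E[W]) / sqrt(Var[W]) = (31 - 33) / 11.2250 = -0.1782.
        Two-sided p = 2*Phi(z) = 0.858586.
Step 6: alpha = 0.05. fail to reject H0.

W+ = 31, W- = 35, W = min = 31, p = 0.858586, fail to reject H0.
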